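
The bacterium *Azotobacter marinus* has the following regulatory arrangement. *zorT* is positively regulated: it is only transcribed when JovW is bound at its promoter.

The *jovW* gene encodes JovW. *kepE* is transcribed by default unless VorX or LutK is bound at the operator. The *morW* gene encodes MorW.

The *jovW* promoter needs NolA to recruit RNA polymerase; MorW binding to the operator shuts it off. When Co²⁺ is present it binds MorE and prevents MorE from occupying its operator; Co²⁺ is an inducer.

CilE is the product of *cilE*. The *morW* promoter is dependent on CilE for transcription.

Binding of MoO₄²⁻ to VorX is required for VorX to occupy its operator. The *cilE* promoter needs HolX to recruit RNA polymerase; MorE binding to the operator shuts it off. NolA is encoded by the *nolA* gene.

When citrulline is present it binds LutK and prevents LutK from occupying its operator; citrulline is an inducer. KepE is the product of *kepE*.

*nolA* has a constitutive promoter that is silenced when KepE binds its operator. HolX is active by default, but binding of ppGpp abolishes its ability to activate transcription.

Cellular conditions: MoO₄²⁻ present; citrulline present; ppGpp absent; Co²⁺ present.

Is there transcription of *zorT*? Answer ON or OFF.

OFF

Co²⁺ is present, so MorE is inactive.
ppGpp is absent, so HolX is active.
No repressor is bound and HolX is active, so *cilE* is transcribed.
So CilE is produced and active.
No repressor is bound and CilE is active, so *morW* is transcribed.
So MorW is produced and active.
MoO₄²⁻ is present, so VorX is active.
Citrulline is present, so LutK is inactive.
With repressor VorX bound, *kepE* is not transcribed.
So KepE is not produced.
With no repressor bound, *nolA* is transcribed.
So NolA is produced and active.
With repressor MorW bound, *jovW* is not transcribed.
So JovW is not produced.
Required activator JovW is absent, so *zorT* is not transcribed.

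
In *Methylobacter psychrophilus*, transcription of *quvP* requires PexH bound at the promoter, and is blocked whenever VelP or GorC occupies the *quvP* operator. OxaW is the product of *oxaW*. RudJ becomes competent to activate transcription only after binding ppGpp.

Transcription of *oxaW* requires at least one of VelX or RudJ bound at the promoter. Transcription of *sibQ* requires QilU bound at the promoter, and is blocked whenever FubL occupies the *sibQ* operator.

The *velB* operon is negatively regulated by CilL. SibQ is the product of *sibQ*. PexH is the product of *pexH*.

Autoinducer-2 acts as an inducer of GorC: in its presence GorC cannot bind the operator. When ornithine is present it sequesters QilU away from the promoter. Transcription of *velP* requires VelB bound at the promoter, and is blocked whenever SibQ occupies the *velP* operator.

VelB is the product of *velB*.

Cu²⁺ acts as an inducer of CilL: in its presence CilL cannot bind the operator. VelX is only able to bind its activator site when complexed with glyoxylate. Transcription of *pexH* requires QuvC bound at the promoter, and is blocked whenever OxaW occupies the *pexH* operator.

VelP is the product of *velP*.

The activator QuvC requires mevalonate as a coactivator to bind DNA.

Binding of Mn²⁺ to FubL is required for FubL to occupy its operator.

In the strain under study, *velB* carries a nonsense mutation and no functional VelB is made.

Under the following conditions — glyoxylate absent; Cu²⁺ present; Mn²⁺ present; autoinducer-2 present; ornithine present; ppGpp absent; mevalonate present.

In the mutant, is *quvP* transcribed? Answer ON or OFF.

ON

Mn²⁺ is present, so FubL is active.
Ornithine is present, so QilU is inactive.
With repressor FubL bound, *sibQ* is not transcribed.
So SibQ is not produced.
VelB is non-functional in this strain, so it has no effect.
Required activator VelB is absent, so *velP* is not transcribed.
So VelP is not produced.
Autoinducer-2 is present, so GorC is inactive.
Mevalonate is present, so QuvC is active.
Glyoxylate is absent, so VelX is inactive.
ppGpp is absent, so RudJ is inactive.
No activator is available at the *oxaW* promoter, so *oxaW* is not transcribed.
So OxaW is not produced.
No repressor is bound and QuvC is active, so *pexH* is transcribed.
So PexH is produced and active.
No repressor is bound and PexH is active, so *quvP* is transcribed.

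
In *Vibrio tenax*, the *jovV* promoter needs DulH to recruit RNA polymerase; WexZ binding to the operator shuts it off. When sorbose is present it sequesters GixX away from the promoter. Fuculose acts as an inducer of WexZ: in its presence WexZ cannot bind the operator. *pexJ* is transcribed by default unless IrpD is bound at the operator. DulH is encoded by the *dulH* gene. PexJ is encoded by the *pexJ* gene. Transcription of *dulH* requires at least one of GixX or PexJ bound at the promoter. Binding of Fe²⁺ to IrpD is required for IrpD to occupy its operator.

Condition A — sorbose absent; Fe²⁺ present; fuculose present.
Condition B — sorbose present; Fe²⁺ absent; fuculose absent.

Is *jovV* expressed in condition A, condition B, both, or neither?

Condition A:
Sorbose is absent, so GixX is active.
Fe²⁺ is present, so IrpD is active.
With repressor IrpD bound, *pexJ* is not transcribed.
So PexJ is not produced.
Activator GixX is present, so *dulH* is transcribed.
So DulH is produced and active.
Fuculose is present, so WexZ is inactive.
No repressor is bound and DulH is active, so *jovV* is transcribed.
→ *jovV* is ON in A.
Condition B:
Sorbose is present, so GixX is inactive.
Fe²⁺ is absent, so IrpD is inactive.
With no repressor bound, *pexJ* is transcribed.
So PexJ is produced and active.
Activator PexJ is present, so *dulH* is transcribed.
So DulH is produced and active.
Fuculose is absent, so WexZ is active.
With repressor WexZ bound, *jovV* is not transcribed.
→ *jovV* is OFF in B.

A only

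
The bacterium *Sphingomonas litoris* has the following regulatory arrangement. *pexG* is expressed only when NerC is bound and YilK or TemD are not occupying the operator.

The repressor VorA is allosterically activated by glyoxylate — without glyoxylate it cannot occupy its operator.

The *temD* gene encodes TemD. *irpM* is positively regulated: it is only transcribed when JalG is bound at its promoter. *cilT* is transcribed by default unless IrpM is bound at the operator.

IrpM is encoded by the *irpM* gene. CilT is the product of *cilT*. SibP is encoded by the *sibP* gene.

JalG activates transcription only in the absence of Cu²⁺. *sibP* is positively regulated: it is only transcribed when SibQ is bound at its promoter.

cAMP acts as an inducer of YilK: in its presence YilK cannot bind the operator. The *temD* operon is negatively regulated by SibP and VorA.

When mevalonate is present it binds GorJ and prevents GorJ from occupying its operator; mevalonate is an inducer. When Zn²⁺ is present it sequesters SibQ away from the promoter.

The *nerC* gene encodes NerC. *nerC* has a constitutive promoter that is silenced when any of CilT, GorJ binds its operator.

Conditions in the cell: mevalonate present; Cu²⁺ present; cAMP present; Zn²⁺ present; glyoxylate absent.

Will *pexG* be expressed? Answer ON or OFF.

cAMP is present, so YilK is inactive.
Cu²⁺ is present, so JalG is inactive.
Required activator JalG is absent, so *irpM* is not transcribed.
So IrpM is not produced.
With no repressor bound, *cilT* is transcribed.
So CilT is produced and active.
Mevalonate is present, so GorJ is inactive.
With repressor CilT bound, *nerC* is not transcribed.
So NerC is not produced.
Zn²⁺ is present, so SibQ is inactive.
Required activator SibQ is absent, so *sibP* is not transcribed.
So SibP is not produced.
Glyoxylate is absent, so VorA is inactive.
With no repressor bound, *temD* is transcribed.
So TemD is produced and active.
With repressor TemD bound, *pexG* is not transcribed.

OFF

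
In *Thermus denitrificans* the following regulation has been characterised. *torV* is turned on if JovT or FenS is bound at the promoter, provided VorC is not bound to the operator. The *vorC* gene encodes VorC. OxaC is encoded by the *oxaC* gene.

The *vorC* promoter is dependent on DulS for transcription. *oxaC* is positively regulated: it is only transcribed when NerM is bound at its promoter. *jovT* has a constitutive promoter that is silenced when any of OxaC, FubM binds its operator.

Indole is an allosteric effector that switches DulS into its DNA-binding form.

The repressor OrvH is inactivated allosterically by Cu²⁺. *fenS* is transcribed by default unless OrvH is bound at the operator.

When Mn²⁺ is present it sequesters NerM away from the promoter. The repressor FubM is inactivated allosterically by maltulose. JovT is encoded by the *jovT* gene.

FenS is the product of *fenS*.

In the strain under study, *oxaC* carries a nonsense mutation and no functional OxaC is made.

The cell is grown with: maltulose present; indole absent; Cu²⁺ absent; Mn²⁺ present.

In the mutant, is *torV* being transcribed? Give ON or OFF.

ON

OxaC is non-functional in this strain, so it has no effect.
Maltulose is present, so FubM is inactive.
With no repressor bound, *jovT* is transcribed.
So JovT is produced and active.
Cu²⁺ is absent, so OrvH is active.
With repressor OrvH bound, *fenS* is not transcribed.
So FenS is not produced.
Indole is absent, so DulS is inactive.
Required activator DulS is absent, so *vorC* is not transcribed.
So VorC is not produced.
Activator JovT is present, so *torV* is transcribed.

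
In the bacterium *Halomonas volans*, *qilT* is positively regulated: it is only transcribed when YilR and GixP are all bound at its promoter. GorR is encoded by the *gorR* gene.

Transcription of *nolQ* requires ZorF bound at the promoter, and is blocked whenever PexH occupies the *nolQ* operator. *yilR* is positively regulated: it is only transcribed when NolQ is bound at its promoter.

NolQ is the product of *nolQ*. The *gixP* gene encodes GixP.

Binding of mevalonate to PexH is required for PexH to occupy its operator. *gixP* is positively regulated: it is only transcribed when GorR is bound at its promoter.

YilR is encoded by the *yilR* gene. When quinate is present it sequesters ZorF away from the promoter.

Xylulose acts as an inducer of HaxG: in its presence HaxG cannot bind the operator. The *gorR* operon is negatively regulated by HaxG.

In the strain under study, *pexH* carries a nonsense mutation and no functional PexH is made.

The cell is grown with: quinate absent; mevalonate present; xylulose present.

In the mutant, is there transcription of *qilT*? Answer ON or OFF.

ON

PexH is non-functional in this strain, so it has no effect.
Quinate is absent, so ZorF is active.
No repressor is bound and ZorF is active, so *nolQ* is transcribed.
So NolQ is produced and active.
No repressor is bound and NolQ is active, so *yilR* is transcribed.
So YilR is produced and active.
Xylulose is present, so HaxG is inactive.
With no repressor bound, *gorR* is transcribed.
So GorR is produced and active.
No repressor is bound and GorR is active, so *gixP* is transcribed.
So GixP is produced and active.
No repressor is bound and YilR and GixP are active, so *qilT* is transcribed.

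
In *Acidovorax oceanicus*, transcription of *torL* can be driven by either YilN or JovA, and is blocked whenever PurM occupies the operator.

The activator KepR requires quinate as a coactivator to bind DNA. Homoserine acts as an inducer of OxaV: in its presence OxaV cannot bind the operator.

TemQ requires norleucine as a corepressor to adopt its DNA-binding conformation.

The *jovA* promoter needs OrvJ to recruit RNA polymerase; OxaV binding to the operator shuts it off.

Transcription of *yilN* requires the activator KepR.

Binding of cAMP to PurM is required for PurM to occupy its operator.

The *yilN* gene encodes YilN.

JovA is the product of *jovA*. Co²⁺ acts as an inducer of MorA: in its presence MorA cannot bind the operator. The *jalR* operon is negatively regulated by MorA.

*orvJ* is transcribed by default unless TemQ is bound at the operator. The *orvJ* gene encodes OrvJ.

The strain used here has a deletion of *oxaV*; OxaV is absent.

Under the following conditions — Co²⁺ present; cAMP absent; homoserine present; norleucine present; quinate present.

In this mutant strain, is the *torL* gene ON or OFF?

ON

Quinate is present, so KepR is active.
No repressor is bound and KepR is active, so *yilN* is transcribed.
So YilN is produced and active.
cAMP is absent, so PurM is inactive.
OxaV is non-functional in this strain, so it has no effect.
Norleucine is present, so TemQ is active.
With repressor TemQ bound, *orvJ* is not transcribed.
So OrvJ is not produced.
Required activator OrvJ is absent, so *jovA* is not transcribed.
So JovA is not produced.
Activator YilN is present, so *torL* is transcribed.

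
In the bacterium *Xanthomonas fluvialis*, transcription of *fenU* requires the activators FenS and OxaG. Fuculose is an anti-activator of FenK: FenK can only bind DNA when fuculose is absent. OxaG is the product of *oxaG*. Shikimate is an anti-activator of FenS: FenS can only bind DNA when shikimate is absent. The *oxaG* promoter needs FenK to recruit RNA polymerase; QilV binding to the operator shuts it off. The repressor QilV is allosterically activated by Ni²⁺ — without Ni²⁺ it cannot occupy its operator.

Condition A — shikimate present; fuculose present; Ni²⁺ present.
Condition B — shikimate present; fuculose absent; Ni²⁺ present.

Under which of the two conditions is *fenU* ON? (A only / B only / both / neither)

neither

Condition A:
Shikimate is present, so FenS is inactive.
Fuculose is present, so FenK is inactive.
Ni²⁺ is present, so QilV is active.
With repressor QilV bound, *oxaG* is not transcribed.
So OxaG is not produced.
Required activator FenS is absent, so *fenU* is not transcribed.
→ *fenU* is OFF in A.
Condition B:
Shikimate is present, so FenS is inactive.
Fuculose is absent, so FenK is active.
Ni²⁺ is present, so QilV is active.
With repressor QilV bound, *oxaG* is not transcribed.
So OxaG is not produced.
Required activator FenS is absent, so *fenU* is not transcribed.
→ *fenU* is OFF in B.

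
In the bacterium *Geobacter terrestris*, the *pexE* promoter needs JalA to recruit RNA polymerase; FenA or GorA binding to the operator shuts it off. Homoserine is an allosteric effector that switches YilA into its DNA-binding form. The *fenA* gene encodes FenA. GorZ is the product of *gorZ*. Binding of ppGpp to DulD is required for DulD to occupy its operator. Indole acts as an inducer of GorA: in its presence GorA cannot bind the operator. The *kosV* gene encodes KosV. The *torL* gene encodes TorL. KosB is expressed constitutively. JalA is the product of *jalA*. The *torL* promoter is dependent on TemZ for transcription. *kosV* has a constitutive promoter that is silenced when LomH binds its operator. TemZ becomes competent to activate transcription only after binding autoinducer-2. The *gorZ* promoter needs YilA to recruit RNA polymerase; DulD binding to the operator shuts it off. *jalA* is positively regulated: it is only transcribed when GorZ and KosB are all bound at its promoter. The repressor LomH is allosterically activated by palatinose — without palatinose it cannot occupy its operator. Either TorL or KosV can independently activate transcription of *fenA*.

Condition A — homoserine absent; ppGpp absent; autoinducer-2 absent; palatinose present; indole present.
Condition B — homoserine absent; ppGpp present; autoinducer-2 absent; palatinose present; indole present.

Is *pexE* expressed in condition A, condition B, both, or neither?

Condition A:
Homoserine is absent, so YilA is inactive.
ppGpp is absent, so DulD is inactive.
Required activator YilA is absent, so *gorZ* is not transcribed.
So GorZ is not produced.
KosB is produced constitutively and is active.
Required activator GorZ is absent, so *jalA* is not transcribed.
So JalA is not produced.
Autoinducer-2 is absent, so TemZ is inactive.
Required activator TemZ is absent, so *torL* is not transcribed.
So TorL is not produced.
Palatinose is present, so LomH is active.
With repressor LomH bound, *kosV* is not transcribed.
So KosV is not produced.
No activator is available at the *fenA* promoter, so *fenA* is not transcribed.
So FenA is not produced.
Indole is present, so GorA is inactive.
Required activator JalA is absent, so *pexE* is not transcribed.
→ *pexE* is OFF in A.
Condition B:
Homoserine is absent, so YilA is inactive.
ppGpp is present, so DulD is active.
With repressor DulD bound, *gorZ* is not transcribed.
So GorZ is not produced.
KosB is produced constitutively and is active.
Required activator GorZ is absent, so *jalA* is not transcribed.
So JalA is not produced.
Autoinducer-2 is absent, so TemZ is inactive.
Required activator TemZ is absent, so *torL* is not transcribed.
So TorL is not produced.
Palatinose is present, so LomH is active.
With repressor LomH bound, *kosV* is not transcribed.
So KosV is not produced.
No activator is available at the *fenA* promoter, so *fenA* is not transcribed.
So FenA is not produced.
Indole is present, so GorA is inactive.
Required activator JalA is absent, so *pexE* is not transcribed.
→ *pexE* is OFF in B.

neither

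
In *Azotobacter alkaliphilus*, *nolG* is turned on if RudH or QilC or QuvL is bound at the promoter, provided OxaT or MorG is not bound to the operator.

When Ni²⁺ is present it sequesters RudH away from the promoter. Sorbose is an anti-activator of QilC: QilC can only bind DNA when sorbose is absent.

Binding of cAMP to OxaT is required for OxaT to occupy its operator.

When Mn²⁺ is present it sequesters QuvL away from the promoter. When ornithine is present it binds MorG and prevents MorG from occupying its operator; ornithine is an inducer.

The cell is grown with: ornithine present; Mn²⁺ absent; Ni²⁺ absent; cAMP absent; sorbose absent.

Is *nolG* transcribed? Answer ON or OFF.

Ni²⁺ is absent, so RudH is active.
Sorbose is absent, so QilC is active.
cAMP is absent, so OxaT is inactive.
Mn²⁺ is absent, so QuvL is active.
Ornithine is present, so MorG is inactive.
Activator RudH is present, so *nolG* is transcribed.

ON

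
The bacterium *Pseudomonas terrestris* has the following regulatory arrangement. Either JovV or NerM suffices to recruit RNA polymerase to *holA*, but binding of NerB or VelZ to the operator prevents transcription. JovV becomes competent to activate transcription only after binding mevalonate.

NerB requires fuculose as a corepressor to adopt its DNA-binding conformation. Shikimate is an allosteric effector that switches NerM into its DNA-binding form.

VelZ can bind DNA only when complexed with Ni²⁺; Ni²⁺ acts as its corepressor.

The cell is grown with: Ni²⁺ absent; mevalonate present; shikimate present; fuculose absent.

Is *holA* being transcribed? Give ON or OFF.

Fuculose is absent, so NerB is inactive.
Mevalonate is present, so JovV is active.
Shikimate is present, so NerM is active.
Ni²⁺ is absent, so VelZ is inactive.
Activator JovV is present, so *holA* is transcribed.

ON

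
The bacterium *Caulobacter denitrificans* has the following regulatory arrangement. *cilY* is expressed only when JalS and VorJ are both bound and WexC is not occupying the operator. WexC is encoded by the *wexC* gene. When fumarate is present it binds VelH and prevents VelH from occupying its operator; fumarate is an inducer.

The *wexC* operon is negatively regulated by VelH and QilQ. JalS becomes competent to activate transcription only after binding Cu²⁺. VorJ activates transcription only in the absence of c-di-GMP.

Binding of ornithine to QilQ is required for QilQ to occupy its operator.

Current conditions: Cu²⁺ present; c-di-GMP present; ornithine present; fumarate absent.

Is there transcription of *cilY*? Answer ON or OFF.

OFF

Cu²⁺ is present, so JalS is active.
Fumarate is absent, so VelH is active.
Ornithine is present, so QilQ is active.
With repressor VelH bound, *wexC* is not transcribed.
So WexC is not produced.
c-di-GMP is present, so VorJ is inactive.
Required activator VorJ is absent, so *cilY* is not transcribed.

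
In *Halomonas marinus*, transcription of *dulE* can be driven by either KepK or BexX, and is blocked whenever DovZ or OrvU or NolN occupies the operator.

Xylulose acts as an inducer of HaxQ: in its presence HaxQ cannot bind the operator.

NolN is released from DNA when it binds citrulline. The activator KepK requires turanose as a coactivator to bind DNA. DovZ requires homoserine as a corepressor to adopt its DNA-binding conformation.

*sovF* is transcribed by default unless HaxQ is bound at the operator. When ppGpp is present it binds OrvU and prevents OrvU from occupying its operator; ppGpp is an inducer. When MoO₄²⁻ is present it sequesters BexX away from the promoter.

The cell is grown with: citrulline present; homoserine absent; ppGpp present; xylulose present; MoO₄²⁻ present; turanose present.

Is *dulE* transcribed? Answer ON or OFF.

Homoserine is absent, so DovZ is inactive.
Turanose is present, so KepK is active.
MoO₄²⁻ is present, so BexX is inactive.
ppGpp is present, so OrvU is inactive.
Citrulline is present, so NolN is inactive.
Activator KepK is present, so *dulE* is transcribed.

ON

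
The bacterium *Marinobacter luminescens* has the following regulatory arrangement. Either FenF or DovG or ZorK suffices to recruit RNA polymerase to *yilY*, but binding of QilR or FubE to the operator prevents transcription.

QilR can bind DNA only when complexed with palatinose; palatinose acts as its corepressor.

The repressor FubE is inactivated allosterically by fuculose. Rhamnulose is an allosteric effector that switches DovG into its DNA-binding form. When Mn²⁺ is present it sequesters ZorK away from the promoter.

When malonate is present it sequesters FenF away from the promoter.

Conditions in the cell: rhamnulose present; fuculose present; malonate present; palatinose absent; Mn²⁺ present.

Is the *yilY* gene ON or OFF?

Malonate is present, so FenF is inactive.
Rhamnulose is present, so DovG is active.
Mn²⁺ is present, so ZorK is inactive.
Palatinose is absent, so QilR is inactive.
Fuculose is present, so FubE is inactive.
Activator DovG is present, so *yilY* is transcribed.

ON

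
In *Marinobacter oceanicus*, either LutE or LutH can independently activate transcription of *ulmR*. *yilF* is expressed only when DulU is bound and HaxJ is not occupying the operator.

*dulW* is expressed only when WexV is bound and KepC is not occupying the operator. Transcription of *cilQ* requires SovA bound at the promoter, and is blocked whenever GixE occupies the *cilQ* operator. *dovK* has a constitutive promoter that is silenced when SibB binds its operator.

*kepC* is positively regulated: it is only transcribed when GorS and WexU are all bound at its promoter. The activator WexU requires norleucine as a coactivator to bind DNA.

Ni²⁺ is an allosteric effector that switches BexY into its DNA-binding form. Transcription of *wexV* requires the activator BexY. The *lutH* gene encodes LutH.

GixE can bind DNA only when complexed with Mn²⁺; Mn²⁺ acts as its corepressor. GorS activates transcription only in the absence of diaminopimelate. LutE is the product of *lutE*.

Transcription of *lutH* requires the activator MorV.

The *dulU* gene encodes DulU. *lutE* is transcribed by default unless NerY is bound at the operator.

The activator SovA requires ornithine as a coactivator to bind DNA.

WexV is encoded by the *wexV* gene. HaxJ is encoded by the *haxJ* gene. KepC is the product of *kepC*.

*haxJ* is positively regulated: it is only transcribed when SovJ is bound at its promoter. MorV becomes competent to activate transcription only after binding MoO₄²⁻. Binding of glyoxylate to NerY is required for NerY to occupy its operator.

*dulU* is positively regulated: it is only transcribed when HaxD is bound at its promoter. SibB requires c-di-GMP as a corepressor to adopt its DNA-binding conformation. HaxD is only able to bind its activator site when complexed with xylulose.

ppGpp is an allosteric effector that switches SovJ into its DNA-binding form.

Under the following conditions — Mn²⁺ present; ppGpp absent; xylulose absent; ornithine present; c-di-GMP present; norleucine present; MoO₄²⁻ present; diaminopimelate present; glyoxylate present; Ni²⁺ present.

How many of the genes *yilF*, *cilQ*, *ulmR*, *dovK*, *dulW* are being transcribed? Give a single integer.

ppGpp is absent, so SovJ is inactive.
Required activator SovJ is absent, so *haxJ* is not transcribed.
So HaxJ is not produced.
Xylulose is absent, so HaxD is inactive.
Required activator HaxD is absent, so *dulU* is not transcribed.
So DulU is not produced.
Required activator DulU is absent, so *yilF* is not transcribed.
→ *yilF* is OFF.
Mn²⁺ is present, so GixE is active.
Ornithine is present, so SovA is active.
With repressor GixE bound, *cilQ* is not transcribed.
→ *cilQ* is OFF.
Glyoxylate is present, so NerY is active.
With repressor NerY bound, *lutE* is not transcribed.
So LutE is not produced.
MoO₄²⁻ is present, so MorV is active.
No repressor is bound and MorV is active, so *lutH* is transcribed.
So LutH is produced and active.
Activator LutH is present, so *ulmR* is transcribed.
→ *ulmR* is ON.
c-di-GMP is present, so SibB is active.
With repressor SibB bound, *dovK* is not transcribed.
→ *dovK* is OFF.
Diaminopimelate is present, so GorS is inactive.
Norleucine is present, so WexU is active.
Required activator GorS is absent, so *kepC* is not transcribed.
So KepC is not produced.
Ni²⁺ is present, so BexY is active.
No repressor is bound and BexY is active, so *wexV* is transcribed.
So WexV is produced and active.
No repressor is bound and WexV is active, so *dulW* is transcribed.
→ *dulW* is ON.
2 of the 5 genes are transcribed.

2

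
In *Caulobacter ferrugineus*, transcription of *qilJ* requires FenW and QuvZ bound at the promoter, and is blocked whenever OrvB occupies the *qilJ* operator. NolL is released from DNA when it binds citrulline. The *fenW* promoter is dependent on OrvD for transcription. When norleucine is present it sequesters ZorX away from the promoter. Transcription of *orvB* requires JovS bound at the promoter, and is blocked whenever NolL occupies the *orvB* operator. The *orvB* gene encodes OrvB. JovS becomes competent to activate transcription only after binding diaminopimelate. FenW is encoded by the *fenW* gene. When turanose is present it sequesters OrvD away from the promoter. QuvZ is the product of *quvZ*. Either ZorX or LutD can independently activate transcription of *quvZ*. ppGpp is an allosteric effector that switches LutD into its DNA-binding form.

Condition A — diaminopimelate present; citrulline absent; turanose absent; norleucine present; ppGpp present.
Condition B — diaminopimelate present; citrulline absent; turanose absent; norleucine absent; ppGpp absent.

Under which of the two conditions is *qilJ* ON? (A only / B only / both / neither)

Condition A:
Diaminopimelate is present, so JovS is active.
Citrulline is absent, so NolL is active.
With repressor NolL bound, *orvB* is not transcribed.
So OrvB is not produced.
Turanose is absent, so OrvD is active.
No repressor is bound and OrvD is active, so *fenW* is transcribed.
So FenW is produced and active.
Norleucine is present, so ZorX is inactive.
ppGpp is present, so LutD is active.
Activator LutD is present, so *quvZ* is transcribed.
So QuvZ is produced and active.
No repressor is bound and FenW and QuvZ are active, so *qilJ* is transcribed.
→ *qilJ* is ON in A.
Condition B:
Diaminopimelate is present, so JovS is active.
Citrulline is absent, so NolL is active.
With repressor NolL bound, *orvB* is not transcribed.
So OrvB is not produced.
Turanose is absent, so OrvD is active.
No repressor is bound and OrvD is active, so *fenW* is transcribed.
So FenW is produced and active.
Norleucine is absent, so ZorX is active.
ppGpp is absent, so LutD is inactive.
Activator ZorX is present, so *quvZ* is transcribed.
So QuvZ is produced and active.
No repressor is bound and FenW and QuvZ are active, so *qilJ* is transcribed.
→ *qilJ* is ON in B.

both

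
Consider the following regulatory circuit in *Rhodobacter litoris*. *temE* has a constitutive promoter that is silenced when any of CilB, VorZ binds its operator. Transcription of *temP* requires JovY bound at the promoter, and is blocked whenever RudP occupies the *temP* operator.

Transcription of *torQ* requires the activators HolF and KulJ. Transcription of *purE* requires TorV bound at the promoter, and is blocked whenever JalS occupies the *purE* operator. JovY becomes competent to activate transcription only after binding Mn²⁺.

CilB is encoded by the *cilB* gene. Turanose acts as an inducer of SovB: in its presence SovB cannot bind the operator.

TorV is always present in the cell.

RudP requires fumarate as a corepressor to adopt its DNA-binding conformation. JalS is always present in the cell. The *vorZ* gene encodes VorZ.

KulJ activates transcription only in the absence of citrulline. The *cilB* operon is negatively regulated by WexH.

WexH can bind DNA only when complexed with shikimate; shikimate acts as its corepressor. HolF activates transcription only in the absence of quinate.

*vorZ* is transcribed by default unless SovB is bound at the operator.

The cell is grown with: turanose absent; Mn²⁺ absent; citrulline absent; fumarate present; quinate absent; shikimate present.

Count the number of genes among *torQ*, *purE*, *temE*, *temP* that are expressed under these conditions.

2

Quinate is absent, so HolF is active.
Citrulline is absent, so KulJ is active.
No repressor is bound and HolF and KulJ are active, so *torQ* is transcribed.
→ *torQ* is ON.
JalS is produced constitutively and is active.
TorV is produced constitutively and is active.
With repressor JalS bound, *purE* is not transcribed.
→ *purE* is OFF.
Shikimate is present, so WexH is active.
With repressor WexH bound, *cilB* is not transcribed.
So CilB is not produced.
Turanose is absent, so SovB is active.
With repressor SovB bound, *vorZ* is not transcribed.
So VorZ is not produced.
With no repressor bound, *temE* is transcribed.
→ *temE* is ON.
Mn²⁺ is absent, so JovY is inactive.
Fumarate is present, so RudP is active.
With repressor RudP bound, *temP* is not transcribed.
→ *temP* is OFF.
2 of the 4 genes are transcribed.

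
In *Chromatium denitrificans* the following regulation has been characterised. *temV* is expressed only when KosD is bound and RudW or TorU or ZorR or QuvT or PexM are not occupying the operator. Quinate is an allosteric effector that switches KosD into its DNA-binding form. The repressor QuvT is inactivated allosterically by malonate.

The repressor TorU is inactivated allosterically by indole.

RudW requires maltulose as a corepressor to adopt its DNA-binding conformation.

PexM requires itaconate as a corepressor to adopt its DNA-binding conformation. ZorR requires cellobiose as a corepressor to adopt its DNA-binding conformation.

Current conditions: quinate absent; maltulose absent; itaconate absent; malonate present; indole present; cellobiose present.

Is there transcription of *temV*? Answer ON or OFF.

Maltulose is absent, so RudW is inactive.
Quinate is absent, so KosD is inactive.
Indole is present, so TorU is inactive.
Cellobiose is present, so ZorR is active.
Malonate is present, so QuvT is inactive.
Itaconate is absent, so PexM is inactive.
With repressor ZorR bound, *temV* is not transcribed.

OFF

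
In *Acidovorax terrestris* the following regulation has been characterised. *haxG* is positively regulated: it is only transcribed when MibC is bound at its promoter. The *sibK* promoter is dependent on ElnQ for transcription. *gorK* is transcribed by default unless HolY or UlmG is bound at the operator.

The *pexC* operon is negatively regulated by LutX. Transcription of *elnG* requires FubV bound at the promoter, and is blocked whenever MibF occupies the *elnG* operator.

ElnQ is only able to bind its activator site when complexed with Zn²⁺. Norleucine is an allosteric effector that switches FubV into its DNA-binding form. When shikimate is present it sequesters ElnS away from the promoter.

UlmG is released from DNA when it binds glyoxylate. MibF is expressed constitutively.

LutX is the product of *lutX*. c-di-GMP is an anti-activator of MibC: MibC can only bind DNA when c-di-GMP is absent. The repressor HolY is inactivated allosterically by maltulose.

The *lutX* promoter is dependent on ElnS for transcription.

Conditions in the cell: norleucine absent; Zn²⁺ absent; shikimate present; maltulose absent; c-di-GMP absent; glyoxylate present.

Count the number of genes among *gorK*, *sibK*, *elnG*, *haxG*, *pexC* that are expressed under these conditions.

Maltulose is absent, so HolY is active.
Glyoxylate is present, so UlmG is inactive.
With repressor HolY bound, *gorK* is not transcribed.
→ *gorK* is OFF.
Zn²⁺ is absent, so ElnQ is inactive.
Required activator ElnQ is absent, so *sibK* is not transcribed.
→ *sibK* is OFF.
MibF is produced constitutively and is active.
Norleucine is absent, so FubV is inactive.
With repressor MibF bound, *elnG* is not transcribed.
→ *elnG* is OFF.
c-di-GMP is absent, so MibC is active.
No repressor is bound and MibC is active, so *haxG* is transcribed.
→ *haxG* is ON.
Shikimate is present, so ElnS is inactive.
Required activator ElnS is absent, so *lutX* is not transcribed.
So LutX is not produced.
With no repressor bound, *pexC* is transcribed.
→ *pexC* is ON.
2 of the 5 genes are transcribed.

2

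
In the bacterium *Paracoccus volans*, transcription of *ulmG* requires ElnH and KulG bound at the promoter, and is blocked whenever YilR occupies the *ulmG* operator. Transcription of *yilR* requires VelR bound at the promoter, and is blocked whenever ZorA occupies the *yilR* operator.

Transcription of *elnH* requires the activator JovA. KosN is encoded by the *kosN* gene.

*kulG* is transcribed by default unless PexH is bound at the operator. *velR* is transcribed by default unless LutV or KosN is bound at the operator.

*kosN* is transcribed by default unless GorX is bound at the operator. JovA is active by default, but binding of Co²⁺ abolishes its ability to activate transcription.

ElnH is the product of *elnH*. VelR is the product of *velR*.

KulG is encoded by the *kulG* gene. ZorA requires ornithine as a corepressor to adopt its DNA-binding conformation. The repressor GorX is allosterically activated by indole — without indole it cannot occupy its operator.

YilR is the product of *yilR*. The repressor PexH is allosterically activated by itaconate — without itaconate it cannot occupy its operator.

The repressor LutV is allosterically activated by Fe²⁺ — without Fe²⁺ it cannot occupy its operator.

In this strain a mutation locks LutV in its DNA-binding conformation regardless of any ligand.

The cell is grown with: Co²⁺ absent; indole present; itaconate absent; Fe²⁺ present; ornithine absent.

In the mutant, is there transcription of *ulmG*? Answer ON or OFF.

ON

Co²⁺ is absent, so JovA is active.
No repressor is bound and JovA is active, so *elnH* is transcribed.
So ElnH is produced and active.
Ornithine is absent, so ZorA is inactive.
LutV is constitutively active in this strain.
Indole is present, so GorX is active.
With repressor GorX bound, *kosN* is not transcribed.
So KosN is not produced.
With repressor LutV bound, *velR* is not transcribed.
So VelR is not produced.
Required activator VelR is absent, so *yilR* is not transcribed.
So YilR is not produced.
Itaconate is absent, so PexH is inactive.
With no repressor bound, *kulG* is transcribed.
So KulG is produced and active.
No repressor is bound and ElnH and KulG are active, so *ulmG* is transcribed.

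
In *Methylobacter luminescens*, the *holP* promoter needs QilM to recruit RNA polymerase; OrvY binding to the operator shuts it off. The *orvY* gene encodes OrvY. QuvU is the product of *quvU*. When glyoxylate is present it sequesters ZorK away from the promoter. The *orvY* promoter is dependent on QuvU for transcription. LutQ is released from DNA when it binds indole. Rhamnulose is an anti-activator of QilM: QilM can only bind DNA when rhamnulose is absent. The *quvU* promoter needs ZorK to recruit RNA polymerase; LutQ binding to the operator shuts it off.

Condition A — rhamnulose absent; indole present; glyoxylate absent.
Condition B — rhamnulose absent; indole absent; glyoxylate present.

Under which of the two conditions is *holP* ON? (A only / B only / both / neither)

Condition A:
Rhamnulose is absent, so QilM is active.
Indole is present, so LutQ is inactive.
Glyoxylate is absent, so ZorK is active.
No repressor is bound and ZorK is active, so *quvU* is transcribed.
So QuvU is produced and active.
No repressor is bound and QuvU is active, so *orvY* is transcribed.
So OrvY is produced and active.
With repressor OrvY bound, *holP* is not transcribed.
→ *holP* is OFF in A.
Condition B:
Rhamnulose is absent, so QilM is active.
Indole is absent, so LutQ is active.
Glyoxylate is present, so ZorK is inactive.
With repressor LutQ bound, *quvU* is not transcribed.
So QuvU is not produced.
Required activator QuvU is absent, so *orvY* is not transcribed.
So OrvY is not produced.
No repressor is bound and QilM is active, so *holP* is transcribed.
→ *holP* is ON in B.

B only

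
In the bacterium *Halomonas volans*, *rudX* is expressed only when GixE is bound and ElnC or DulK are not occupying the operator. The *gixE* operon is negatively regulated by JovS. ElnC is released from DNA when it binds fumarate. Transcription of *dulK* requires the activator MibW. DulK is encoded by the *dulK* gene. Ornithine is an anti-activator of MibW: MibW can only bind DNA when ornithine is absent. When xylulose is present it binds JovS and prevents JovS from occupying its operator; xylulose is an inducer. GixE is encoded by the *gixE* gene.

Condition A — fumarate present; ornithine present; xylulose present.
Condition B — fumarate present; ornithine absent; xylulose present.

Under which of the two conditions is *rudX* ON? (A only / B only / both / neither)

Condition A:
Fumarate is present, so ElnC is inactive.
Ornithine is present, so MibW is inactive.
Required activator MibW is absent, so *dulK* is not transcribed.
So DulK is not produced.
Xylulose is present, so JovS is inactive.
With no repressor bound, *gixE* is transcribed.
So GixE is produced and active.
No repressor is bound and GixE is active, so *rudX* is transcribed.
→ *rudX* is ON in A.
Condition B:
Fumarate is present, so ElnC is inactive.
Ornithine is absent, so MibW is active.
No repressor is bound and MibW is active, so *dulK* is transcribed.
So DulK is produced and active.
Xylulose is present, so JovS is inactive.
With no repressor bound, *gixE* is transcribed.
So GixE is produced and active.
With repressor DulK bound, *rudX* is not transcribed.
→ *rudX* is OFF in B.

A only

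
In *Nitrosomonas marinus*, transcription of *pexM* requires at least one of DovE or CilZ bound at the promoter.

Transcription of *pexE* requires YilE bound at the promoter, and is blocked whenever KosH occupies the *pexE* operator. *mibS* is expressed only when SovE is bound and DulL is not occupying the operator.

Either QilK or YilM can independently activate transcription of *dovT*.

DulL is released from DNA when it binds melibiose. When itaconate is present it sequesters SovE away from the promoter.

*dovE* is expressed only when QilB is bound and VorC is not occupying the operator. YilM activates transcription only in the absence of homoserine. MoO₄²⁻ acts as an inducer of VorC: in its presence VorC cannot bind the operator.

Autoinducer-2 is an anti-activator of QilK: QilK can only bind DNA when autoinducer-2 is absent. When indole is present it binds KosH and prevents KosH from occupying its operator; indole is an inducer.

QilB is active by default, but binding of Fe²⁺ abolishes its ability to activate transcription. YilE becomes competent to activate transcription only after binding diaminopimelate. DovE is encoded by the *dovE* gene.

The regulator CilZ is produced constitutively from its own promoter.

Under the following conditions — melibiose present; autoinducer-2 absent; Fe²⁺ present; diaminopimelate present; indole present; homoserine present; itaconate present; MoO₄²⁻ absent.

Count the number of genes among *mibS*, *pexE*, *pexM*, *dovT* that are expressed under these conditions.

3

Melibiose is present, so DulL is inactive.
Itaconate is present, so SovE is inactive.
Required activator SovE is absent, so *mibS* is not transcribed.
→ *mibS* is OFF.
Indole is present, so KosH is inactive.
Diaminopimelate is present, so YilE is active.
No repressor is bound and YilE is active, so *pexE* is transcribed.
→ *pexE* is ON.
MoO₄²⁻ is absent, so VorC is active.
Fe²⁺ is present, so QilB is inactive.
With repressor VorC bound, *dovE* is not transcribed.
So DovE is not produced.
CilZ is produced constitutively and is active.
Activator CilZ is present, so *pexM* is transcribed.
→ *pexM* is ON.
Autoinducer-2 is absent, so QilK is active.
Homoserine is present, so YilM is inactive.
Activator QilK is present, so *dovT* is transcribed.
→ *dovT* is ON.
3 of the 4 genes are transcribed.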